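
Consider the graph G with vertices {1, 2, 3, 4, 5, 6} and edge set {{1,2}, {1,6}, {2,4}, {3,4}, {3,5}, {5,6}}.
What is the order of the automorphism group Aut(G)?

G is 2-regular and connected on 6 vertices, i.e. the cycle C_6. The automorphisms of the 6-cycle are exactly the symmetries of a regular 6-gon: the dihedral group D_6, |D_6| = 12.

12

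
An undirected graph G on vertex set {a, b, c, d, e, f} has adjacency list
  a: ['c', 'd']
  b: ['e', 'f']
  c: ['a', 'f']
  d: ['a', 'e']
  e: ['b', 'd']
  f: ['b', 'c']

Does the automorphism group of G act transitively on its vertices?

G is 2-regular and connected on 6 vertices, i.e. the cycle C_6. C_6 has 6 rotations and 6 reflections, so Aut(C_6) ≅ D_6 of order 12. Under this action every vertex can be carried to every other, so G is vertex-transitive.

Yes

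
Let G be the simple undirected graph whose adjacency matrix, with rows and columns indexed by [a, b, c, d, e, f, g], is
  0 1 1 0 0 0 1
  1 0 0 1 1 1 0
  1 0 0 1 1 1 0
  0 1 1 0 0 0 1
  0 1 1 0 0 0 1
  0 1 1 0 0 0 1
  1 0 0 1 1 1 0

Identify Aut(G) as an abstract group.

The vertices split by degree into {b, c, g} (degree 4) and {a, d, e, f} (degree 3); every edge runs between the two parts, so G is the complete bipartite graph K_{3,4}. Automorphisms preserve the bipartition setwise (since the parts differ in size) and act as S_4 × S_3 within it; |Aut| = 144.

S_4 × S_3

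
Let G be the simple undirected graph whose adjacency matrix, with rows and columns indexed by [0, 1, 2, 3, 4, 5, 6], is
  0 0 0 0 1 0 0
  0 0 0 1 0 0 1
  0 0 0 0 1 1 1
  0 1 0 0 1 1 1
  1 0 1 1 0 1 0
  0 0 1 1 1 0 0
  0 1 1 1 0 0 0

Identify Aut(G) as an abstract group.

the trivial group

Degrees alone do not determine every vertex (e.g. 2 and 5 both have degree 3), but their neighbour-degree multisets differ: N(2) has degrees [3, 3, 4] while N(5) has degrees [3, 4, 4]. Repeating this refinement separates all vertices, so the only automorphism is the identity.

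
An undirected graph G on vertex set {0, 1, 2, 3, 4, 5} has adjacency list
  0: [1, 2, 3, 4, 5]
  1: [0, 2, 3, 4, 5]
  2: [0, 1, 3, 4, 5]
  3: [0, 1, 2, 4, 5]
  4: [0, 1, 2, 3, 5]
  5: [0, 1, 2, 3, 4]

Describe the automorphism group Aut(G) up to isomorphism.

S_6

Every vertex has degree 5, so G is the complete graph K_6. Every bijection on the vertex set is an automorphism of K_6; hence Aut(K_6) ≅ S_6, order 720.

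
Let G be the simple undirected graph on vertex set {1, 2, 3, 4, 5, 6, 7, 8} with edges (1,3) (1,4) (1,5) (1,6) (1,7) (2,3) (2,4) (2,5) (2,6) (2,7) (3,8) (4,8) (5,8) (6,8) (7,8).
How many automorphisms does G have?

720

The vertices split by degree into {1, 2, 8} (degree 5) and {3, 4, 5, 6, 7} (degree 3); every edge runs between the two parts, so G is the complete bipartite graph K_{3,5}. Automorphisms preserve the bipartition setwise (since the parts differ in size) and act as S_3 × S_5 within it; |Aut| = 720.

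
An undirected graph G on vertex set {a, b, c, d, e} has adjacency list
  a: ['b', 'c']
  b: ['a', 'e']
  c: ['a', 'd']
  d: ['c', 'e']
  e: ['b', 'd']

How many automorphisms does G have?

G is 2-regular and connected on 5 vertices, i.e. the cycle C_5. C_5 has 5 rotations and 5 reflections, so Aut(C_5) ≅ D_5 of order 10.

10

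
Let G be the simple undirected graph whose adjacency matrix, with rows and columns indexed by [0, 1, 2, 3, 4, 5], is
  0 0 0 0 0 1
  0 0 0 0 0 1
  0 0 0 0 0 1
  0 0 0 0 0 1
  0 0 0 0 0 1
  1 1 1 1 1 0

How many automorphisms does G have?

120

Vertex 5 has degree 5 and every other vertex has degree 1, so G is the star K_{1,5} with centre 5. Any automorphism fixes the centre and permutes the 5 leaves freely, so Aut(G) ≅ S_5 of order 5! = 120.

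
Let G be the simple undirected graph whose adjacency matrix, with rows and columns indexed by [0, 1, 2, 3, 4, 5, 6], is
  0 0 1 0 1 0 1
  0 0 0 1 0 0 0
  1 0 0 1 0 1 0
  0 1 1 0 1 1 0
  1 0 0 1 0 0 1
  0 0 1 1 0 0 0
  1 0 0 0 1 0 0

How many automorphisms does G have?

1

The degree sequence is [3, 1, 3, 4, 3, 2, 2]. Checking the degree-preserving permutations of the vertex set shows that none except the identity preserves every edge, so Aut(G) is trivial.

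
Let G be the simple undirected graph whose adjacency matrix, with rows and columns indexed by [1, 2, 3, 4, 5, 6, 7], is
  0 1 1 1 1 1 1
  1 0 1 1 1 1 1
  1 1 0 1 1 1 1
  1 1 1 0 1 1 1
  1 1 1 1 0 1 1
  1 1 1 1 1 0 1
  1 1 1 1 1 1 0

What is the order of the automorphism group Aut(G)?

Every vertex has degree 6, so G is the complete graph K_7. Every bijection on the vertex set is an automorphism of K_7; hence Aut(K_7) ≅ S_7, order 5040.

5040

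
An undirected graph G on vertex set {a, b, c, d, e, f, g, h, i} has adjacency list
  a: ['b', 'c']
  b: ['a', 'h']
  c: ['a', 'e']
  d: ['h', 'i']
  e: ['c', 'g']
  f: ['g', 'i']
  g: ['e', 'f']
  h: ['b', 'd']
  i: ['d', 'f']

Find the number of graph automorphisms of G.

18

G is 2-regular and connected on 9 vertices, i.e. the cycle C_9. The automorphisms of the 9-cycle are exactly the symmetries of a regular 9-gon: the dihedral group D_9, |D_9| = 18.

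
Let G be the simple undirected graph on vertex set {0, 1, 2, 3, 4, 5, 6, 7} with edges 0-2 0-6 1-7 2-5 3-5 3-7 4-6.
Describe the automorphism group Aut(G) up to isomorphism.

The degree sequence is [2, 1, 2, 2, 1, 2, 2, 2]; the two degree-1 vertices 1 and 4 are the ends of a path, so G = P_8. A path has exactly one nontrivial symmetry — reversal — giving Aut(G) of order 2.

Z_2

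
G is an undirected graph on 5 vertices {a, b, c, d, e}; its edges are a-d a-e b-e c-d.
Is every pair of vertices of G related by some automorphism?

Automorphisms preserve degree, but G has vertices of degree 1 and vertices of degree 2; no automorphism maps one to the other, so G is not vertex-transitive.

No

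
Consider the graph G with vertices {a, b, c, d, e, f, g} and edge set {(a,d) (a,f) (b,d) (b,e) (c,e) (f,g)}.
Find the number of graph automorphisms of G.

The degree sequence is [2, 2, 1, 2, 2, 2, 1]; the two degree-1 vertices c and g are the ends of a path, so G = P_7. A path has exactly one nontrivial symmetry — reversal — giving Aut(G) of order 2.

2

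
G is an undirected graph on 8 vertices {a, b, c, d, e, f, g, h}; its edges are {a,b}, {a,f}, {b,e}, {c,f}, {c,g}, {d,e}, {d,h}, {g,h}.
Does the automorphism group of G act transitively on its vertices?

Yes

G is 2-regular and connected on 8 vertices, i.e. the cycle C_8. The automorphisms of the 8-cycle are exactly the symmetries of a regular 8-gon: the dihedral group D_8, |D_8| = 16. This group acts transitively on the 8 vertices.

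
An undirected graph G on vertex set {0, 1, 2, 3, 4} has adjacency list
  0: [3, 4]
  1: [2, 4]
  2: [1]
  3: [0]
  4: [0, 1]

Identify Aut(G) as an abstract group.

the cyclic group of order 2

The degree sequence is [2, 2, 1, 1, 2]; the two degree-1 vertices 2 and 3 are the ends of a path, so G = P_5. The only nontrivial automorphism of a path is the end-to-end reflection, so Aut(G) ≅ Z_2.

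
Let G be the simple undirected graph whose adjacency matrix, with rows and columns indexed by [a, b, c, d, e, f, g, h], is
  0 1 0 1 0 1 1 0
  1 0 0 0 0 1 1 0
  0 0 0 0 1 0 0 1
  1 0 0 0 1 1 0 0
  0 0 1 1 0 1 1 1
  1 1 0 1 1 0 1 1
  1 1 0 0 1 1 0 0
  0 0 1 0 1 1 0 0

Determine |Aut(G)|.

1

Degrees alone do not determine every vertex (e.g. a and g both have degree 4), but their neighbour-degree multisets differ: N(a) has degrees [3, 3, 4, 6] while N(g) has degrees [3, 4, 5, 6]. Repeating this refinement separates all vertices, so the only automorphism is the identity.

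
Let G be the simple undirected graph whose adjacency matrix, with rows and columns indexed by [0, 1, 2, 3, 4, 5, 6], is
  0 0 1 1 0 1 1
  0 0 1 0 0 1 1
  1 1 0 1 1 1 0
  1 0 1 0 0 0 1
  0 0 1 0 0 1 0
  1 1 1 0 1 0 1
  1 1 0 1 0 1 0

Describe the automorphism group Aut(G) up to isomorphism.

{e}

Degrees alone do not determine every vertex (e.g. 0 and 6 both have degree 4), but their neighbour-degree multisets differ: N(0) has degrees [3, 4, 5, 5] while N(6) has degrees [3, 3, 4, 5]. Repeating this refinement separates all vertices, so the only automorphism is the identity.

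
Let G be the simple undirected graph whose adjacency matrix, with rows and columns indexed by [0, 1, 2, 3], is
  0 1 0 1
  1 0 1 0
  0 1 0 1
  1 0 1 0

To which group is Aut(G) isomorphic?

G is 2-regular and bipartite on 2^2 = 4 vertices with girth 4; it is the hypercube graph Q_2. Aut(Q_2) consists of the signed permutations of the 2 coordinate axes: 2! permutations times 2^2 sign flips, so |Aut| = 2^2·2! = 8.

the hyperoctahedral group B_2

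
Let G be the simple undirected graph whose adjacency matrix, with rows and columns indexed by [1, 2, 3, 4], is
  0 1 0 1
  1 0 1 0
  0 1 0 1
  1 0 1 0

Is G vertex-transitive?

Yes

G is 2-regular and bipartite on 2^2 = 4 vertices with girth 4; it is the hypercube graph Q_2. The symmetry group of the 2-cube is the hyperoctahedral group B_2 = Z_2 ≀ S_2, of order 2^2·2! = 8. Under this action every vertex can be carried to every other, so G is vertex-transitive.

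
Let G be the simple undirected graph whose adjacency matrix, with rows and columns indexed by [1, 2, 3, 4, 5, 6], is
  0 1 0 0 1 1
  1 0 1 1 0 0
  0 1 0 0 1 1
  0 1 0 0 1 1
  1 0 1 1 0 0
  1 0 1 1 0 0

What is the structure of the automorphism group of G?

S_3 ≀ Z_2

G is 3-regular and bipartite with parts {1, 3, 4} and {2, 5, 6} (each part is independent and every cross-pair is an edge), so G = K_{3,3}. Aut(K_{3,3}) is the wreath product S_3 ≀ Z_2: permute within each part, then optionally swap the parts; |Aut| = 2·(3!)² = 72.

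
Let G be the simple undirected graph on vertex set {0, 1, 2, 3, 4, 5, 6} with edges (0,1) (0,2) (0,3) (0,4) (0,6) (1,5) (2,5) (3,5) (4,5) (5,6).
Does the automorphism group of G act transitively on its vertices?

No

Automorphisms preserve degree, but G has vertices of degree 2 and vertices of degree 5; no automorphism maps one to the other, so G is not vertex-transitive.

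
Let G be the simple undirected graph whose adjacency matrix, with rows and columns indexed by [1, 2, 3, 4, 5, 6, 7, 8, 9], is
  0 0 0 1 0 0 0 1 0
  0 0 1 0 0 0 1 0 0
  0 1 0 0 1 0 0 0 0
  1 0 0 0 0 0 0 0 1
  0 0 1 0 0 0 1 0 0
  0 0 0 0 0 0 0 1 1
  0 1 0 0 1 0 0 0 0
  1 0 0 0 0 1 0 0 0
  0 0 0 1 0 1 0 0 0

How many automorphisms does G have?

80

G has two connected components, {1, 4, 6, 8, 9} and {2, 3, 5, 7}; each is 2-regular, so G = C_5 ⊔ C_4. The components are non-isomorphic (different sizes), so Aut(G) = Aut(C_5) × Aut(C_4) = D_5 × D_4 of order 10·8 = 80.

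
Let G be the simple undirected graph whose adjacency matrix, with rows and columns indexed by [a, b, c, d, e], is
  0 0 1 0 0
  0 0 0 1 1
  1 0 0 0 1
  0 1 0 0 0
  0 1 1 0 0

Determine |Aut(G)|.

2

The degree sequence is [1, 2, 2, 1, 2]; the two degree-1 vertices a and d are the ends of a path, so G = P_5. A path has exactly one nontrivial symmetry — reversal — giving Aut(G) of order 2.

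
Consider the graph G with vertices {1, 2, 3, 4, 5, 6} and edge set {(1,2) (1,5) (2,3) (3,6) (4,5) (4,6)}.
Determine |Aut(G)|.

12

G is 2-regular and connected on 6 vertices, i.e. the cycle C_6. C_6 has 6 rotations and 6 reflections, so Aut(C_6) ≅ D_6 of order 12.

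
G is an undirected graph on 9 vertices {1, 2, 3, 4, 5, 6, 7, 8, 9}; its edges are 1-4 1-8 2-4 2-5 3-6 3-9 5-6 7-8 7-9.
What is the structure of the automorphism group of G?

D_9

G is 2-regular and connected on 9 vertices, i.e. the cycle C_9. C_9 has 9 rotations and 9 reflections, so Aut(C_9) ≅ D_9 of order 18.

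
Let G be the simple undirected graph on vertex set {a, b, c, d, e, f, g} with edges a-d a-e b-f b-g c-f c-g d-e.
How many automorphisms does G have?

48

G has two connected components, {b, c, f, g} and {a, d, e}; each is 2-regular, so G = C_4 ⊔ C_3. The components are non-isomorphic (different sizes), so Aut(G) = Aut(C_3) × Aut(C_4) = D_3 × D_4 of order 6·8 = 48.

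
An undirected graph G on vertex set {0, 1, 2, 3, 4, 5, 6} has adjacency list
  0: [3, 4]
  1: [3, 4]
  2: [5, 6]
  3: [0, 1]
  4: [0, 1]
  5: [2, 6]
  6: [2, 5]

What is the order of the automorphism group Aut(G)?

48

G has two connected components, {0, 1, 3, 4} and {2, 5, 6}; each is 2-regular, so G = C_4 ⊔ C_3. No automorphism exchanges components of different sizes, hence Aut(G) is the direct product D_4 × D_3, order 48.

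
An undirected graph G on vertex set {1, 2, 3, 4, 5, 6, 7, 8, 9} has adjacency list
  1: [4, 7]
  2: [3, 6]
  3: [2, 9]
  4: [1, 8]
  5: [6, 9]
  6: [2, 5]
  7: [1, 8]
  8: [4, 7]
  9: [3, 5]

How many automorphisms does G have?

G has two connected components, {2, 3, 5, 6, 9} and {1, 4, 7, 8}; each is 2-regular, so G = C_5 ⊔ C_4. No automorphism exchanges components of different sizes, hence Aut(G) is the direct product D_5 × D_4, order 80.

80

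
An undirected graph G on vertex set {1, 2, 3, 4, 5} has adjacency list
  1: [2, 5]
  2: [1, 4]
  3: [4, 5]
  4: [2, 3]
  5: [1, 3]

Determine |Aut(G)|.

10

G is 2-regular and connected on 5 vertices, i.e. the cycle C_5. The automorphisms of the 5-cycle are exactly the symmetries of a regular 5-gon: the dihedral group D_5, |D_5| = 10.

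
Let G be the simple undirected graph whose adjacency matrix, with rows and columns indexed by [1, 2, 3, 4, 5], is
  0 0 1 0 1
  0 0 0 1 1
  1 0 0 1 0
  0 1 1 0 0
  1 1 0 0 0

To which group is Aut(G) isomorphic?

Every vertex has degree 2 and the graph is connected, so G is the 5-cycle C_5. C_5 has 5 rotations and 5 reflections, so Aut(C_5) ≅ D_5 of order 10.

the dihedral group of order 10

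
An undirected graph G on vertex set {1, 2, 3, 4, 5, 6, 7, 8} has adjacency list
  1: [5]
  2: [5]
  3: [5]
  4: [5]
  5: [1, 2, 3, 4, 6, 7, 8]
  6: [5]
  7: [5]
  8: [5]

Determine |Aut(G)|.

Vertex 5 has degree 7 and every other vertex has degree 1, so G is the star K_{1,7} with centre 5. The 7 leaves are pairwise interchangeable while the centre is fixed, giving Aut(G) = S_7.

5040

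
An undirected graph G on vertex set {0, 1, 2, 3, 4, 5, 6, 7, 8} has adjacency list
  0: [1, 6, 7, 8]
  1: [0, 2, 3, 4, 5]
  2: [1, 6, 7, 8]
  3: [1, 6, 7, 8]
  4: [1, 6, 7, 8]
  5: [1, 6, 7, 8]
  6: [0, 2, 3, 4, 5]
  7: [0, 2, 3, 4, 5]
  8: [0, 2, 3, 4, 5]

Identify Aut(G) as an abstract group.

S_4 × S_5

The vertices split by degree into {1, 6, 7, 8} (degree 5) and {0, 2, 3, 4, 5} (degree 4); every edge runs between the two parts, so G is the complete bipartite graph K_{4,5}. The parts have unequal sizes, so no automorphism swaps them; each part is permuted independently, giving S_4 × S_5 of order 4!·5! = 2880.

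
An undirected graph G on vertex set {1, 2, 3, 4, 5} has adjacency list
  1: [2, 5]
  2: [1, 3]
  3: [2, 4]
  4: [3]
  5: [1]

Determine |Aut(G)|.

The degree sequence is [2, 2, 2, 1, 1]; the two degree-1 vertices 4 and 5 are the ends of a path, so G = P_5. The only nontrivial automorphism of a path is the end-to-end reflection, so Aut(G) ≅ Z_2.

2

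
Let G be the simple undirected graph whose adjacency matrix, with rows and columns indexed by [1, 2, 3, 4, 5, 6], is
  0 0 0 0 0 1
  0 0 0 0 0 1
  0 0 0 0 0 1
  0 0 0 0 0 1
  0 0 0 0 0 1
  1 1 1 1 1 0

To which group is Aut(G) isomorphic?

S_5

Vertex 6 has degree 5 and every other vertex has degree 1, so G is the star K_{1,5} with centre 6. The 5 leaves are pairwise interchangeable while the centre is fixed, giving Aut(G) = S_5.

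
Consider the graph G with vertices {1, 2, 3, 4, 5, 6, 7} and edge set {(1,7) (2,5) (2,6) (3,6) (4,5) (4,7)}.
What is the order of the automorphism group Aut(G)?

The degree sequence is [1, 2, 1, 2, 2, 2, 2]; the two degree-1 vertices 1 and 3 are the ends of a path, so G = P_7. The only nontrivial automorphism of a path is the end-to-end reflection, so Aut(G) ≅ Z_2.

2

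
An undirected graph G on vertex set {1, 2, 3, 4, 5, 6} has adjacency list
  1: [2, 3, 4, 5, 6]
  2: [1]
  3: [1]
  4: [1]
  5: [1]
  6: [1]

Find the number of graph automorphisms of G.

120

Vertex 1 has degree 5 and every other vertex has degree 1, so G is the star K_{1,5} with centre 1. The 5 leaves are pairwise interchangeable while the centre is fixed, giving Aut(G) = S_5.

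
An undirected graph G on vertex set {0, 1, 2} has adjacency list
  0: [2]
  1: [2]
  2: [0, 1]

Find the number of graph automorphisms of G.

The degree sequence is [1, 1, 2]; the two degree-1 vertices 0 and 1 are the ends of a path, so G = P_3. The only nontrivial automorphism of a path is the end-to-end reflection, so Aut(G) ≅ Z_2.

2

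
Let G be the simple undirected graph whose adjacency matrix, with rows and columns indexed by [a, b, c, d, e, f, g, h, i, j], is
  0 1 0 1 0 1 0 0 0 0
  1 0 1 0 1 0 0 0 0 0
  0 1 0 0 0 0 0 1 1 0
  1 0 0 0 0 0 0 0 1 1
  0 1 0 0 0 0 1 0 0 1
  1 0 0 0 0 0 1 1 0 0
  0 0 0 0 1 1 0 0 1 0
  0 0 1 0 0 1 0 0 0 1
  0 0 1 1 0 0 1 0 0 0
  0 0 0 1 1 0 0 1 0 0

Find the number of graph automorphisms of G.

120

G is 3-regular on 10 vertices with no triangles and no 4-cycles (girth 5): this is the Petersen graph. It is a classical fact that the Petersen graph has automorphism group S_5 (order 120), arising from its description as the Kneser graph K(5,2).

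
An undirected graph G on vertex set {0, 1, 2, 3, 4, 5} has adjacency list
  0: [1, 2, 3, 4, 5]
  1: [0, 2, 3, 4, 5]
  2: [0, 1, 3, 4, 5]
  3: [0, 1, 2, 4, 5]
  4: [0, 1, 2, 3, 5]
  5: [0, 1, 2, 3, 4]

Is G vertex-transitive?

Yes

All 6 vertices are pairwise adjacent: G = K_6. Every bijection on the vertex set is an automorphism of K_6; hence Aut(K_6) ≅ S_6, order 720. Under this action every vertex can be carried to every other, so G is vertex-transitive.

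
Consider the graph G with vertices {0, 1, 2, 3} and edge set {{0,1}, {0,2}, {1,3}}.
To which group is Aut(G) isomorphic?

The degree sequence is [2, 2, 1, 1]; the two degree-1 vertices 2 and 3 are the ends of a path, so G = P_4. The only nontrivial automorphism of a path is the end-to-end reflection, so Aut(G) ≅ Z_2.

the cyclic group of order 2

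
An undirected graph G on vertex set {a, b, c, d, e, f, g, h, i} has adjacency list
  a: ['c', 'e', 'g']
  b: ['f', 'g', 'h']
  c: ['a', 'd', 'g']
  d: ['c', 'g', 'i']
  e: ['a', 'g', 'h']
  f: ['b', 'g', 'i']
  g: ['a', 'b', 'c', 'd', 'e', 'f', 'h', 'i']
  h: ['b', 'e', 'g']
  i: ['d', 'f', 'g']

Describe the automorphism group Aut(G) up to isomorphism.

the dihedral group of order 16

Vertex g is the unique vertex of degree 8; the remaining 8 vertices each have degree 3 and induce a cycle, so G is the wheel on 9 vertices with hub g. Every automorphism fixes the hub and acts on the rim 8-cycle, so Aut(G) ≅ Aut(C_8) = D_8 of order 16.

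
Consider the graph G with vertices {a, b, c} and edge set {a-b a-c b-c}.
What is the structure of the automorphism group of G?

S_3

All 3 vertices are pairwise adjacent: G = K_3. Every bijection on the vertex set is an automorphism of K_3; hence Aut(K_3) ≅ S_3, order 6.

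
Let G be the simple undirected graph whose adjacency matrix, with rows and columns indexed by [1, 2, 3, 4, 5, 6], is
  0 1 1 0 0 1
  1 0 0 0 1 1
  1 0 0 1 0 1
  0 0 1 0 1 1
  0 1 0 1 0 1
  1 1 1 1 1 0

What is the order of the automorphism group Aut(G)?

10

Vertex 6 is the unique vertex of degree 5; the remaining 5 vertices each have degree 3 and induce a cycle, so G is the wheel on 6 vertices with hub 6. Every automorphism fixes the hub and acts on the rim 5-cycle, so Aut(G) ≅ Aut(C_5) = D_5 of order 10.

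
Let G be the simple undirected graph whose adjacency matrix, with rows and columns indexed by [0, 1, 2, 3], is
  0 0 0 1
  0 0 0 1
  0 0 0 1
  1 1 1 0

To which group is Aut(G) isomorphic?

the symmetric group on 3 letters

Vertex 3 has degree 3 and every other vertex has degree 1, so G is the star K_{1,3} with centre 3. Any automorphism fixes the centre and permutes the 3 leaves freely, so Aut(G) ≅ S_3 of order 3! = 6.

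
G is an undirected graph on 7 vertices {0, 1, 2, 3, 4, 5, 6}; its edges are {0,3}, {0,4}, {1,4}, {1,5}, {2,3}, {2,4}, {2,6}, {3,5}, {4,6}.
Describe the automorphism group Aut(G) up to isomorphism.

The degree sequence is [2, 2, 3, 3, 4, 2, 2]. Checking the degree-preserving permutations of the vertex set shows that none except the identity preserves every edge, so Aut(G) is trivial.

1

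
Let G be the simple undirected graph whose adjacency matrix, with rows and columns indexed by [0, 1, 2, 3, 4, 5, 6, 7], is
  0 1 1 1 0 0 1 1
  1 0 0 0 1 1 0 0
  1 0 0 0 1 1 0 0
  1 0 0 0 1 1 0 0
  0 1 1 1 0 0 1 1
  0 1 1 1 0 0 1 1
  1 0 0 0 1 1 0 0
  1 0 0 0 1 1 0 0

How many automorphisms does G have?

720

The vertices split by degree into {0, 4, 5} (degree 5) and {1, 2, 3, 6, 7} (degree 3); every edge runs between the two parts, so G is the complete bipartite graph K_{3,5}. The parts have unequal sizes, so no automorphism swaps them; each part is permuted independently, giving S_5 × S_3 of order 5!·3! = 720.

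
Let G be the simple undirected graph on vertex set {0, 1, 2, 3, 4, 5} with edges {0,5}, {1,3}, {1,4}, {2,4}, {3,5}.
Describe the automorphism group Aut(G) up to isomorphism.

The degree sequence is [1, 2, 1, 2, 2, 2]; the two degree-1 vertices 0 and 2 are the ends of a path, so G = P_6. The only nontrivial automorphism of a path is the end-to-end reflection, so Aut(G) ≅ Z_2.

Z_2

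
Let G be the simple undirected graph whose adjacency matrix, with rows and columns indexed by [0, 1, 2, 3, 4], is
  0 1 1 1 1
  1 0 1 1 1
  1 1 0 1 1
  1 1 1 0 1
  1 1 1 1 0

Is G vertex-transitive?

Yes

All 5 vertices are pairwise adjacent: G = K_5. Every bijection on the vertex set is an automorphism of K_5; hence Aut(K_5) ≅ S_5, order 120. This group acts transitively on the 5 vertices.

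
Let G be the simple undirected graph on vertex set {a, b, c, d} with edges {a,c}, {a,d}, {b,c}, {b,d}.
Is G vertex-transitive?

Yes

G is 2-regular and connected on 4 vertices, i.e. the cycle C_4. The automorphisms of the 4-cycle are exactly the symmetries of a regular 4-gon: the dihedral group D_4, |D_4| = 8. Under this action every vertex can be carried to every other, so G is vertex-transitive.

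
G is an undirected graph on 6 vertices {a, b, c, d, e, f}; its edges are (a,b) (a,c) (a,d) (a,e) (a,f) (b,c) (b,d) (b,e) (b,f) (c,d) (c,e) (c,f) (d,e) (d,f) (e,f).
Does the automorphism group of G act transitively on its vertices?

Every vertex has degree 5, so G is the complete graph K_6. Any permutation of the 6 vertices preserves K_6, so Aut(K_6) = S_6 of order 6! = 720. Under this action every vertex can be carried to every other, so G is vertex-transitive.

Yes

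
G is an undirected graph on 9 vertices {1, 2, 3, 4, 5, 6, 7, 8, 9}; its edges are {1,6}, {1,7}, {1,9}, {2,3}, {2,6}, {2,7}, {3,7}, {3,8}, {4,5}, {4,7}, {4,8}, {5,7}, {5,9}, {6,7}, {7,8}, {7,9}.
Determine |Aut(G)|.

Vertex 7 is the unique vertex of degree 8; the remaining 8 vertices each have degree 3 and induce a cycle, so G is the wheel on 9 vertices with hub 7. Every automorphism fixes the hub and acts on the rim 8-cycle, so Aut(G) ≅ Aut(C_8) = D_8 of order 16.

16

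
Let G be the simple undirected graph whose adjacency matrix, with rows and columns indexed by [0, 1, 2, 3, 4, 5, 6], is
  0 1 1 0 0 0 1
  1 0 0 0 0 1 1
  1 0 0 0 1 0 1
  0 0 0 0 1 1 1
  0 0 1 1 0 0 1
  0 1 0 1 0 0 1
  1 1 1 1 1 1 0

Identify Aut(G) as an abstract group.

D_6

Vertex 6 is the unique vertex of degree 6; the remaining 6 vertices each have degree 3 and induce a cycle, so G is the wheel on 7 vertices with hub 6. Every automorphism fixes the hub and acts on the rim 6-cycle, so Aut(G) ≅ Aut(C_6) = D_6 of order 12.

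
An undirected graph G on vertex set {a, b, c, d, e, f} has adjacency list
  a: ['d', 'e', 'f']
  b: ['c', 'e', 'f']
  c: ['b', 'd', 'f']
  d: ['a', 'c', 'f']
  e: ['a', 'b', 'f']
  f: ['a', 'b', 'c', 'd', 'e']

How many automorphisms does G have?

10

Vertex f is the unique vertex of degree 5; the remaining 5 vertices each have degree 3 and induce a cycle, so G is the wheel on 6 vertices with hub f. Every automorphism fixes the hub and acts on the rim 5-cycle, so Aut(G) ≅ Aut(C_5) = D_5 of order 10.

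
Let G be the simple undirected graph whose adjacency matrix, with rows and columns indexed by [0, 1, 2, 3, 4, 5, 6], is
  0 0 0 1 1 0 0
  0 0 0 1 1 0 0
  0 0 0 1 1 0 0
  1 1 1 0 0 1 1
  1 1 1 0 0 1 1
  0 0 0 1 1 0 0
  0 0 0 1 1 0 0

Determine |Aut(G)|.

The vertices split by degree into {3, 4} (degree 5) and {0, 1, 2, 5, 6} (degree 2); every edge runs between the two parts, so G is the complete bipartite graph K_{2,5}. The parts have unequal sizes, so no automorphism swaps them; each part is permuted independently, giving S_2 × S_5 of order 2!·5! = 240.

240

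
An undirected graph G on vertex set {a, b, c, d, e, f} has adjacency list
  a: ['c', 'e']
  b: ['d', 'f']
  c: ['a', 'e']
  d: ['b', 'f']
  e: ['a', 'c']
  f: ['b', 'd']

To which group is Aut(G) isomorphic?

G has two connected components, {a, c, e} and {b, d, f}; each is 2-regular, so G = C_3 ⊔ C_3. With two isomorphic components, Aut(G) = Aut(C_3) ≀ S_2 = (D_3 × D_3) ⋊ Z_2: permute each cycle by D_3, then optionally swap the two cycles. Order 2·(2·3)² = 72.

D_3 ≀ Z_2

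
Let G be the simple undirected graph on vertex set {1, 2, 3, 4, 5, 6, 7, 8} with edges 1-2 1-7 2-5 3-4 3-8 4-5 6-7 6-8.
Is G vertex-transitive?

Yes

G is 2-regular and connected on 8 vertices, i.e. the cycle C_8. C_8 has 8 rotations and 8 reflections, so Aut(C_8) ≅ D_8 of order 16. This group acts transitively on the 8 vertices.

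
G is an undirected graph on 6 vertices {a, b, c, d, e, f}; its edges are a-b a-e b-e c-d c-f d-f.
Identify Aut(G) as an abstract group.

(D_3 × D_3) ⋊ Z_2

G has two connected components, {c, d, f} and {a, b, e}; each is 2-regular, so G = C_3 ⊔ C_3. With two isomorphic components, Aut(G) = Aut(C_3) ≀ S_2 = (D_3 × D_3) ⋊ Z_2: permute each cycle by D_3, then optionally swap the two cycles. Order 2·(2·3)² = 72.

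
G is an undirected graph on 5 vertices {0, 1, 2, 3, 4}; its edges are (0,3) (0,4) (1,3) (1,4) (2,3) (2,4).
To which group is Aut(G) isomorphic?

The vertices split by degree into {3, 4} (degree 3) and {0, 1, 2} (degree 2); every edge runs between the two parts, so G is the complete bipartite graph K_{2,3}. Automorphisms preserve the bipartition setwise (since the parts differ in size) and act as S_2 × S_3 within it; |Aut| = 12.

S_2 × S_3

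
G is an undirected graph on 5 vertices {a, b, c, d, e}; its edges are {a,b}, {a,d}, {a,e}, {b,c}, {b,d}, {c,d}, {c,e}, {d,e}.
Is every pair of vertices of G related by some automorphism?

No

Vertex d is the only vertex of degree 4, so every automorphism fixes it; G is not vertex-transitive.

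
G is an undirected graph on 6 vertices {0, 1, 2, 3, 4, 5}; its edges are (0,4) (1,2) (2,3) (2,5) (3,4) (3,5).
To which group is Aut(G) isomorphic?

Degrees alone do not determine every vertex (e.g. 0 and 1 both have degree 1), but their neighbour-degree multisets differ: N(0) has degrees [2] while N(1) has degrees [3]. Repeating this refinement separates all vertices, so the only automorphism is the identity.

the trivial group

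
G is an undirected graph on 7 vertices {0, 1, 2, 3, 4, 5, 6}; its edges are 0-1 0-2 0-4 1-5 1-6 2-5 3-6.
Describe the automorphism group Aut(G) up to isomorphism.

The degree sequence is [3, 3, 2, 1, 1, 2, 2]. Checking the degree-preserving permutations of the vertex set shows that none except the identity preserves every edge, so Aut(G) is trivial.

1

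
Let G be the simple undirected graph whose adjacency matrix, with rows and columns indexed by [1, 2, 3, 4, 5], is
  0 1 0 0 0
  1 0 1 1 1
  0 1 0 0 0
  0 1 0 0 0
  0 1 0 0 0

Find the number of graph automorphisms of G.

Vertex 2 has degree 4 and every other vertex has degree 1, so G is the star K_{1,4} with centre 2. Any automorphism fixes the centre and permutes the 4 leaves freely, so Aut(G) ≅ S_4 of order 4! = 24.

24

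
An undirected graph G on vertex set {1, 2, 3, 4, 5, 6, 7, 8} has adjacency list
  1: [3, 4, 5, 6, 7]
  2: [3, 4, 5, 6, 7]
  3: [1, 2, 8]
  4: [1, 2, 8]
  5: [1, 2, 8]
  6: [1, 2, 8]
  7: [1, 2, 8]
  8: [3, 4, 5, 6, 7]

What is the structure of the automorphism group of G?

The vertices split by degree into {1, 2, 8} (degree 5) and {3, 4, 5, 6, 7} (degree 3); every edge runs between the two parts, so G is the complete bipartite graph K_{3,5}. Automorphisms preserve the bipartition setwise (since the parts differ in size) and act as S_3 × S_5 within it; |Aut| = 720.

S_3 × S_5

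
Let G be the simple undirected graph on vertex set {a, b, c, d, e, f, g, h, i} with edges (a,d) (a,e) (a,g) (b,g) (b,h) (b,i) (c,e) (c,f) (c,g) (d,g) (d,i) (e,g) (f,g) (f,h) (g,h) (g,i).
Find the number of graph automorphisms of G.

16

Vertex g is the unique vertex of degree 8; the remaining 8 vertices each have degree 3 and induce a cycle, so G is the wheel on 9 vertices with hub g. With the hub fixed, the remaining symmetry is that of the rim cycle C_8, giving the dihedral group D_8.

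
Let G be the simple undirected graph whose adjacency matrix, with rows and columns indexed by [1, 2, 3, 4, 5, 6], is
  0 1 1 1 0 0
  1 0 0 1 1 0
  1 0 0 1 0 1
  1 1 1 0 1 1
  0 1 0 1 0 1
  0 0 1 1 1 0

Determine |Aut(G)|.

10

Vertex 4 is the unique vertex of degree 5; the remaining 5 vertices each have degree 3 and induce a cycle, so G is the wheel on 6 vertices with hub 4. Every automorphism fixes the hub and acts on the rim 5-cycle, so Aut(G) ≅ Aut(C_5) = D_5 of order 10.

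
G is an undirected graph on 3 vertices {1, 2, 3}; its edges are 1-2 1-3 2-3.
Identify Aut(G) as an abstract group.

Every vertex has degree 2, so G is the complete graph K_3. Every bijection on the vertex set is an automorphism of K_3; hence Aut(K_3) ≅ S_3, order 6.

the symmetric group on 3 letters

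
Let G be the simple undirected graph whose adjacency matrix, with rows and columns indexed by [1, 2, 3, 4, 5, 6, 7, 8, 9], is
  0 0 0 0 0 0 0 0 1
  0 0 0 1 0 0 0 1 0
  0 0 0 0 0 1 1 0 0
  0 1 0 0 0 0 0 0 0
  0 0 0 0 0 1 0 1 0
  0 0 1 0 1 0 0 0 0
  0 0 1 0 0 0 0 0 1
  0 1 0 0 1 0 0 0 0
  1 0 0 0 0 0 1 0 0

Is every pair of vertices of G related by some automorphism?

Automorphisms preserve degree, but G has vertices of degree 1 and vertices of degree 2; no automorphism maps one to the other, so G is not vertex-transitive.

No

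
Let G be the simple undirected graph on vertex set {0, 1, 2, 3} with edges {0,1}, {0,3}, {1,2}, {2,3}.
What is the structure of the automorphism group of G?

G is 2-regular and bipartite on 2^2 = 4 vertices with girth 4; it is the hypercube graph Q_2. The symmetry group of the 2-cube is the hyperoctahedral group B_2 = Z_2 ≀ S_2, of order 2^2·2! = 8.

the hyperoctahedral group B_2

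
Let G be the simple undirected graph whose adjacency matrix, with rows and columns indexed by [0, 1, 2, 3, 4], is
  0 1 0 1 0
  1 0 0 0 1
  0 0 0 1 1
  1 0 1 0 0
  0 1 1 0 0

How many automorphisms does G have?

G is 2-regular and connected on 5 vertices, i.e. the cycle C_5. The automorphisms of the 5-cycle are exactly the symmetries of a regular 5-gon: the dihedral group D_5, |D_5| = 10.

10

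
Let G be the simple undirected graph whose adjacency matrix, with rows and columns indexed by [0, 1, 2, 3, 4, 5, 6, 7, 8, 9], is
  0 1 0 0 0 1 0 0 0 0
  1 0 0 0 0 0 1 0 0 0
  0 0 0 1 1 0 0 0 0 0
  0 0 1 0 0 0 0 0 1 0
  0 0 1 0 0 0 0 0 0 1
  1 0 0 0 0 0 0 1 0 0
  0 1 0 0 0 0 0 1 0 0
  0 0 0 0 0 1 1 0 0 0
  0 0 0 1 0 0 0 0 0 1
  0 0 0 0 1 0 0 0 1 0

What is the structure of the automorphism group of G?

(D_5 × D_5) ⋊ Z_2

G has two connected components, {0, 1, 5, 6, 7} and {2, 3, 4, 8, 9}; each is 2-regular, so G = C_5 ⊔ C_5. With two isomorphic components, Aut(G) = Aut(C_5) ≀ S_2 = (D_5 × D_5) ⋊ Z_2: permute each cycle by D_5, then optionally swap the two cycles. Order 2·(2·5)² = 200.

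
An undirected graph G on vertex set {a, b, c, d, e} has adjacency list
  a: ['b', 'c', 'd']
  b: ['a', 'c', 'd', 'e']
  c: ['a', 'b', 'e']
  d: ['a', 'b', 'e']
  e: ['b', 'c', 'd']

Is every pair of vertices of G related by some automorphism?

No

Vertex b is the only vertex of degree 4, so every automorphism fixes it; G is not vertex-transitive.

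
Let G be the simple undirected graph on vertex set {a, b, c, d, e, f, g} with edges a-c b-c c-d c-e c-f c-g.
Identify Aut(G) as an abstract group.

Vertex c has degree 6 and every other vertex has degree 1, so G is the star K_{1,6} with centre c. Any automorphism fixes the centre and permutes the 6 leaves freely, so Aut(G) ≅ S_6 of order 6! = 720.

the symmetric group on 6 letters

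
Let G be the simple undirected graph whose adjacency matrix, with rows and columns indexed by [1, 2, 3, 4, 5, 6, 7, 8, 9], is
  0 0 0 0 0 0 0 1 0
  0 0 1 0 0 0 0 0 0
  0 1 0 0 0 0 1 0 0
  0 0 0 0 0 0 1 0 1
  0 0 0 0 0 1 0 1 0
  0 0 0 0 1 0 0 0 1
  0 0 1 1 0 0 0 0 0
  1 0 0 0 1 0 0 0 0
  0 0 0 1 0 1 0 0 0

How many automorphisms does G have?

The degree sequence is [1, 1, 2, 2, 2, 2, 2, 2, 2]; the two degree-1 vertices 1 and 2 are the ends of a path, so G = P_9. A path has exactly one nontrivial symmetry — reversal — giving Aut(G) of order 2.

2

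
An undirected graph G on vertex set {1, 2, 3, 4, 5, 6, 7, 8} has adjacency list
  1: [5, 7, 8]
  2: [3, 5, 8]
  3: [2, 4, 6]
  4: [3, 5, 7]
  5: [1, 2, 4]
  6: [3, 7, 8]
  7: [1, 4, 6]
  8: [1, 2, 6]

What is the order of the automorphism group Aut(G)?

48

G is 3-regular and bipartite on 2^3 = 8 vertices with girth 4; it is the hypercube graph Q_3. Aut(Q_3) consists of the signed permutations of the 3 coordinate axes: 3! permutations times 2^3 sign flips, so |Aut| = 2^3·3! = 48.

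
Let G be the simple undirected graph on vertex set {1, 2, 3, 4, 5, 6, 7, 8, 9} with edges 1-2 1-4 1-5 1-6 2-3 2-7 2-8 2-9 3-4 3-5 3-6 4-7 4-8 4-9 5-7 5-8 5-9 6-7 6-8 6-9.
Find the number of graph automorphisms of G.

2880

The vertices split by degree into {2, 4, 5, 6} (degree 5) and {1, 3, 7, 8, 9} (degree 4); every edge runs between the two parts, so G is the complete bipartite graph K_{4,5}. The parts have unequal sizes, so no automorphism swaps them; each part is permuted independently, giving S_4 × S_5 of order 4!·5! = 2880.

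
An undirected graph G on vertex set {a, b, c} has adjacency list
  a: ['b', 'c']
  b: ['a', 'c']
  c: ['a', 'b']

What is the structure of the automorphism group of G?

the symmetric group on 3 letters

Every vertex has degree 2, so G is the complete graph K_3. Any permutation of the 3 vertices preserves K_3, so Aut(K_3) = S_3 of order 3! = 6.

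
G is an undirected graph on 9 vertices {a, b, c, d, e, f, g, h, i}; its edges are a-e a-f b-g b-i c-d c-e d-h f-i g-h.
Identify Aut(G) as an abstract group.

D_9

Every vertex has degree 2 and the graph is connected, so G is the 9-cycle C_9. The automorphisms of the 9-cycle are exactly the symmetries of a regular 9-gon: the dihedral group D_9, |D_9| = 18.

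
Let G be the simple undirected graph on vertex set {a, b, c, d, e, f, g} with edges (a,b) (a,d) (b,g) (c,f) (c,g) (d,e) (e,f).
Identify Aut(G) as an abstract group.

G is 2-regular and connected on 7 vertices, i.e. the cycle C_7. C_7 has 7 rotations and 7 reflections, so Aut(C_7) ≅ D_7 of order 14.

D_7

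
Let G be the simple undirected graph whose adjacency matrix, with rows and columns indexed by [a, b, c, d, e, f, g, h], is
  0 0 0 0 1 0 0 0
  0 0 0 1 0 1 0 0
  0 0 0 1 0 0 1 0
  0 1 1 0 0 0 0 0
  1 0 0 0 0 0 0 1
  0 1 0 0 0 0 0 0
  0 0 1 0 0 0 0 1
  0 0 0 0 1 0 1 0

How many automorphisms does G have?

The degree sequence is [1, 2, 2, 2, 2, 1, 2, 2]; the two degree-1 vertices a and f are the ends of a path, so G = P_8. A path has exactly one nontrivial symmetry — reversal — giving Aut(G) of order 2.

2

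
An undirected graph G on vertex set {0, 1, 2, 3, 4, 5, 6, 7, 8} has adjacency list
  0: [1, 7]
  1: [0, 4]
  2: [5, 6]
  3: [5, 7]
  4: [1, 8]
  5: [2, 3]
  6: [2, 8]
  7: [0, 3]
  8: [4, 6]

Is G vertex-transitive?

Yes

G is 2-regular and connected on 9 vertices, i.e. the cycle C_9. The automorphisms of the 9-cycle are exactly the symmetries of a regular 9-gon: the dihedral group D_9, |D_9| = 18. This group acts transitively on the 9 vertices.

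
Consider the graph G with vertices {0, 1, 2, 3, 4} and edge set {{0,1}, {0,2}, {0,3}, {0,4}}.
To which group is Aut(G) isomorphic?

Vertex 0 has degree 4 and every other vertex has degree 1, so G is the star K_{1,4} with centre 0. Any automorphism fixes the centre and permutes the 4 leaves freely, so Aut(G) ≅ S_4 of order 4! = 24.

S_4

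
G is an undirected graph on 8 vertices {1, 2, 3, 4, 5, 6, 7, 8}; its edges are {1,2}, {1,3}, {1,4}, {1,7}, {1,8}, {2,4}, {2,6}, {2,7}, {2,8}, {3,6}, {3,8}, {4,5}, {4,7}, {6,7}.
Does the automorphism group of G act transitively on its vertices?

Vertex 5 is the only vertex of degree 1, so every automorphism fixes it; G is not vertex-transitive.

No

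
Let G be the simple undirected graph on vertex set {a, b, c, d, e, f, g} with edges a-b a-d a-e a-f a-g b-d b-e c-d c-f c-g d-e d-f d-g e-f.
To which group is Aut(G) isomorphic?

{e}

The degree sequence is [5, 3, 3, 6, 4, 4, 3]. Checking the degree-preserving permutations of the vertex set shows that none except the identity preserves every edge, so Aut(G) is trivial.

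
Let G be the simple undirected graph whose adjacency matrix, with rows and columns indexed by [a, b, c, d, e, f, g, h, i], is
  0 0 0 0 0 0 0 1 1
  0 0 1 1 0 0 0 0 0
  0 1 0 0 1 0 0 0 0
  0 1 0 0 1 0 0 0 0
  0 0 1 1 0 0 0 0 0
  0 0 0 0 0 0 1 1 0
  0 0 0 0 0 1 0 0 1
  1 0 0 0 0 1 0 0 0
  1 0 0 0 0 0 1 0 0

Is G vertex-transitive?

No

G has two connected components, {a, f, g, h, i} and {b, c, d, e}; each is 2-regular, so G = C_5 ⊔ C_4. The orbit of a under Aut(G) is {a, f, g, h, i}, which does not contain b, so G is not vertex-transitive.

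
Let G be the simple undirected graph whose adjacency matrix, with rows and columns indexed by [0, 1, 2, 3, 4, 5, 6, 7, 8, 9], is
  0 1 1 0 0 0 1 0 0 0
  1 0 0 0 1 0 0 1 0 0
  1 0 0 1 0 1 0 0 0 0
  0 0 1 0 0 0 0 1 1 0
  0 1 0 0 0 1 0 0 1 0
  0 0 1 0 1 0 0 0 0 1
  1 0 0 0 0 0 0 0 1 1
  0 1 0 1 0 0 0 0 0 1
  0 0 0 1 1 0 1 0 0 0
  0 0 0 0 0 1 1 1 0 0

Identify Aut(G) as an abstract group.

S_5

G is 3-regular on 10 vertices with no triangles and no 4-cycles (girth 5): this is the Petersen graph. It is a classical fact that the Petersen graph has automorphism group S_5 (order 120), arising from its description as the Kneser graph K(5,2).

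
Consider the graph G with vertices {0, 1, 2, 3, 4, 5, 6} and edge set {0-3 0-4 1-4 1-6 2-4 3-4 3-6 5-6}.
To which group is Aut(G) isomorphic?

The degree sequence is [2, 2, 1, 3, 4, 1, 3]. Checking the degree-preserving permutations of the vertex set shows that none except the identity preserves every edge, so Aut(G) is trivial.

1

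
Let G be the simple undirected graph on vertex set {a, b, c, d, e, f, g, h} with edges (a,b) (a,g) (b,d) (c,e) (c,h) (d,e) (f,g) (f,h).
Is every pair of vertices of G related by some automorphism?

Every vertex has degree 2 and the graph is connected, so G is the 8-cycle C_8. The automorphisms of the 8-cycle are exactly the symmetries of a regular 8-gon: the dihedral group D_8, |D_8| = 16. Under this action every vertex can be carried to every other, so G is vertex-transitive.

Yes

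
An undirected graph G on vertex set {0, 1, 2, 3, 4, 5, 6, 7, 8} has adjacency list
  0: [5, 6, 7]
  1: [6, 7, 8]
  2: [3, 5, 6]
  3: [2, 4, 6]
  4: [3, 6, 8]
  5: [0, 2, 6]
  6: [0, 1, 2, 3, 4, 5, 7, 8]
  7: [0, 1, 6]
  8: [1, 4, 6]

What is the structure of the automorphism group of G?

Vertex 6 is the unique vertex of degree 8; the remaining 8 vertices each have degree 3 and induce a cycle, so G is the wheel on 9 vertices with hub 6. Every automorphism fixes the hub and acts on the rim 8-cycle, so Aut(G) ≅ Aut(C_8) = D_8 of order 16.

the dihedral group of order 16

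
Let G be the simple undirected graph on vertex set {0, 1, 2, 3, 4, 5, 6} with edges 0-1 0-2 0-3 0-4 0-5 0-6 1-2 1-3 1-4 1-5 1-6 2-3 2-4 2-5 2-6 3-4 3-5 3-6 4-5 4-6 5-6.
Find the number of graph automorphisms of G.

All 7 vertices are pairwise adjacent: G = K_7. Every bijection on the vertex set is an automorphism of K_7; hence Aut(K_7) ≅ S_7, order 5040.

5040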